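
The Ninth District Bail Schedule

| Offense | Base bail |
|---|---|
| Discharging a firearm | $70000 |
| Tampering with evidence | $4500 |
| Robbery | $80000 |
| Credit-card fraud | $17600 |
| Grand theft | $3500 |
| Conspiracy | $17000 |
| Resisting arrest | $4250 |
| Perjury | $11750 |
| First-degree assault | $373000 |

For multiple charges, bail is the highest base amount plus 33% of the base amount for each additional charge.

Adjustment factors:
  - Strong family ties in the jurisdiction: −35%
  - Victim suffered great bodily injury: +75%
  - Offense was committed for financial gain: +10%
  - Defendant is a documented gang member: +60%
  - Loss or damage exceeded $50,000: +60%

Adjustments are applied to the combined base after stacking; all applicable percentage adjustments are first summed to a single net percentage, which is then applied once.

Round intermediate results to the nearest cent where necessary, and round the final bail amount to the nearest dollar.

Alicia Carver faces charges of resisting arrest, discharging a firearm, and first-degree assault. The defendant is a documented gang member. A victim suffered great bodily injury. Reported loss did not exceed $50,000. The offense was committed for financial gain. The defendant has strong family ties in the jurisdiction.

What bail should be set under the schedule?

Base amounts from the schedule: resisting arrest $4250; discharging a firearm $70000; first-degree assault $373000.
Stacking rule: highest base plus 33% of each additional charge. Highest is first-degree assault at $373000. Additional: $4250 × 33% = $1402.50; $70000 × 33% = $23100. Combined base = $373000 + $24502.50 = $397502.50.
Net percentage adjustment: −35% +75% +10% +60% = +110%. $397502.50 × 2.1 = $834755.25.
Rounded to the nearest dollar: $834755.

$834755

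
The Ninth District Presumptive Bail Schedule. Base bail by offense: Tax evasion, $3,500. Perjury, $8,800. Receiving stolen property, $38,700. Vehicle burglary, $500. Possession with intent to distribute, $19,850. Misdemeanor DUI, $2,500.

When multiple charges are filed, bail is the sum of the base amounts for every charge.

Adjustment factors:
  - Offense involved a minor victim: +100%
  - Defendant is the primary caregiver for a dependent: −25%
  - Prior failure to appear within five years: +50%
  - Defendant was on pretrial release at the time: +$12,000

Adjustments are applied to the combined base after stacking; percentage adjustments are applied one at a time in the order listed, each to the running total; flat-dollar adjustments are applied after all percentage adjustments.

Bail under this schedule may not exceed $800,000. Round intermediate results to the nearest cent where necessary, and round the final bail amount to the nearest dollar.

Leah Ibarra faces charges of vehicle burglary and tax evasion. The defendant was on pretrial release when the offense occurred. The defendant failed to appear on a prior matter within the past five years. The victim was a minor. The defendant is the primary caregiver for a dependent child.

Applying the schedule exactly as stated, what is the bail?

$21,000

Base amounts from the schedule: vehicle burglary $500; tax evasion $3,500.
Stacking rule: sum of all bases. $500 + $3,500 = $4,000.
Offense involved a minor victim (+100%): $4,000 × 2 = $8,000.
Defendant is the primary caregiver for a dependent (−25%): $8,000 × 0.75 = $6,000.
Prior failure to appear within five years (+50%): $6,000 × 1.5 = $9,000.
Defendant was on pretrial release at the time (+$12,000 flat): $9,000 + $12,000 = $21,000.
$21,000 is within the $800,000 maximum.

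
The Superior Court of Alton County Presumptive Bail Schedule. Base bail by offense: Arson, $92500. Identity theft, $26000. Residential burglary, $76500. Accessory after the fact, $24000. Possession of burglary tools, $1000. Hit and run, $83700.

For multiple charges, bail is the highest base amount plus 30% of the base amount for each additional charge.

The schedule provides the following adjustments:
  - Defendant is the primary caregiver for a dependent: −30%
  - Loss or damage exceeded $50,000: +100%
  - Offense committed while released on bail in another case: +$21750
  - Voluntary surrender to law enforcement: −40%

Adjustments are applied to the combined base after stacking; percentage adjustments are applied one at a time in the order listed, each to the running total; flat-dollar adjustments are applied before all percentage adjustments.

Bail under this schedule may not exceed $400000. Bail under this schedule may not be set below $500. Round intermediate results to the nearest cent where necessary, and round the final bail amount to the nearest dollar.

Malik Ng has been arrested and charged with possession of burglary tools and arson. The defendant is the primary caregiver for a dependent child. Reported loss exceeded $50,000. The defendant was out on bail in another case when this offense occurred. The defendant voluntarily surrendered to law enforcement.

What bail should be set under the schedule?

$96222

Base amounts from the schedule: possession of burglary tools $1000; arson $92500.
Stacking rule: highest base plus 30% of each additional charge. Highest is arson at $92500. Additional: $1000 × 30% = $300. Combined base = $92500 + $300 = $92800.
Offense committed while released on bail in another case (+$21750 flat): $92800 + $21750 = $114550.
Defendant is the primary caregiver for a dependent (−30%): $114550 × 0.7 = $80185.
Loss or damage exceeded $50,000 (+100%): $80185 × 2 = $160370.
Voluntary surrender to law enforcement (−40%): $160370 × 0.6 = $96222.
$96222 is within the $400000 maximum.
$96222 is at or above the $500 minimum.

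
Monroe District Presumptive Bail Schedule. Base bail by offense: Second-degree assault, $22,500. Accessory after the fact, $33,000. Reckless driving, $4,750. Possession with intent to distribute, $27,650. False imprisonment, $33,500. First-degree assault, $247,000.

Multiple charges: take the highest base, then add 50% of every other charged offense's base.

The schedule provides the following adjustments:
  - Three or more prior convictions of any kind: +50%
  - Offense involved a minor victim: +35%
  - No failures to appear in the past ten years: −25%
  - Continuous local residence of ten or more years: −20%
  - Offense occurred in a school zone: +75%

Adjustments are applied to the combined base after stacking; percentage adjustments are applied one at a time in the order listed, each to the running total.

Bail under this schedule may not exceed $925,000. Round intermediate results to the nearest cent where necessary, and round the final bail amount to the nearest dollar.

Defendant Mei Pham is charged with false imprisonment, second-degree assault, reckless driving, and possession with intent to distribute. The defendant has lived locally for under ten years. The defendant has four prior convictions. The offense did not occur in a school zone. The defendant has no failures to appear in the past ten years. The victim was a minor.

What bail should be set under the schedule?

$92,568

Base amounts from the schedule: false imprisonment $33,500; second-degree assault $22,500; reckless driving $4,750; possession with intent to distribute $27,650.
Stacking rule: highest base plus 50% of each additional charge. Highest is false imprisonment at $33,500. Additional: $22,500 × 50% = $11,250; $4,750 × 50% = $2,375; $27,650 × 50% = $13,825. Combined base = $33,500 + $27,450 = $60,950.
Three or more prior convictions of any kind (+50%): $60,950 × 1.5 = $91,425.
Offense involved a minor victim (+35%): $91,425 × 1.35 = $123,423.75.
No failures to appear in the past ten years (−25%): $123,423.75 × 0.75 = $92,567.81.
$92,567.81 is within the $925,000 maximum.
Rounded to the nearest dollar: $92,568.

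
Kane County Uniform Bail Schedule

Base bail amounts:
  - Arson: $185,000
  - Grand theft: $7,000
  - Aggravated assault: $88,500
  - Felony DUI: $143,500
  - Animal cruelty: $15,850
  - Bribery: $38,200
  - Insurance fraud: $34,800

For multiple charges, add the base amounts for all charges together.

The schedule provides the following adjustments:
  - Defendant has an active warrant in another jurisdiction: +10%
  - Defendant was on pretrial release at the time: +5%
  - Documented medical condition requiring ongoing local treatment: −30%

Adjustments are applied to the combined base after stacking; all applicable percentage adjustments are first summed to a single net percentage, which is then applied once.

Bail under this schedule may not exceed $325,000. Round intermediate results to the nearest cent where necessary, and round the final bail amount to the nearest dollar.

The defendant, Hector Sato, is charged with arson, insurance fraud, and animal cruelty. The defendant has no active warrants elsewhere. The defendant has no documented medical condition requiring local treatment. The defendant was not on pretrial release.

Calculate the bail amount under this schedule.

Base amounts from the schedule: arson $185,000; insurance fraud $34,800; animal cruelty $15,850.
Stacking rule: sum of all bases. $185,000 + $34,800 + $15,850 = $235,650.
No adjustment factors apply to this defendant.
$235,650 is within the $325,000 maximum.

$235,650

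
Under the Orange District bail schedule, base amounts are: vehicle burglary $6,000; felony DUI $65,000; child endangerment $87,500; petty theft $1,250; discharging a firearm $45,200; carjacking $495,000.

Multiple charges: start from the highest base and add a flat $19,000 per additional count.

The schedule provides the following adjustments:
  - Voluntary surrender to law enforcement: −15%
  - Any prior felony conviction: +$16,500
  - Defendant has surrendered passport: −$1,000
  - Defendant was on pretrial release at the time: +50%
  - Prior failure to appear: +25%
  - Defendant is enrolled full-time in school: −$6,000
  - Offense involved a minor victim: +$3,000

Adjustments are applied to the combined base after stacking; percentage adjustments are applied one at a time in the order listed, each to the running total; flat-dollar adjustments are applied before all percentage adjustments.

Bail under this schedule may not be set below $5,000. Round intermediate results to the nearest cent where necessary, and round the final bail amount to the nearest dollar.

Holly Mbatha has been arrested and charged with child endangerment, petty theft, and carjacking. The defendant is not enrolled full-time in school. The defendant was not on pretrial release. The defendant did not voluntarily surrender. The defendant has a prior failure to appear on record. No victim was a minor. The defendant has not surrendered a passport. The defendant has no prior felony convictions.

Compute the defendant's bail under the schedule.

Base amounts from the schedule: child endangerment $87,500; petty theft $1,250; carjacking $495,000.
Stacking rule: highest base plus $19,000 per additional charge. Highest is carjacking at $495,000; 2 additional charges → +$38,000. Combined base = $533,000.
Prior failure to appear (+25%): $533,000 × 1.25 = $666,250.
$666,250 is at or above the $5,000 minimum.

$666,250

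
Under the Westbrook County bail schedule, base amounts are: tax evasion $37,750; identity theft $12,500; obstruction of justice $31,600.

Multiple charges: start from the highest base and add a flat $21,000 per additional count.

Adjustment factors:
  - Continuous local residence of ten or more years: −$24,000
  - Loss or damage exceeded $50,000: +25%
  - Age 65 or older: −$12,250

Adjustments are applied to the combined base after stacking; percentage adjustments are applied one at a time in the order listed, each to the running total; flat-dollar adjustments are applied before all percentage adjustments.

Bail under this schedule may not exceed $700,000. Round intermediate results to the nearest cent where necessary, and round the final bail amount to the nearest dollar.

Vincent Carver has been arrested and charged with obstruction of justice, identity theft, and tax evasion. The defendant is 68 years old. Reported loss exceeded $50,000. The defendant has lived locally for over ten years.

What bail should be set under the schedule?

Base amounts from the schedule: obstruction of justice $31,600; identity theft $12,500; tax evasion $37,750.
Stacking rule: highest base plus $21,000 per additional charge. Highest is tax evasion at $37,750; 2 additional charges → +$42,000. Combined base = $79,750.
Continuous local residence of ten or more years (−$24,000 flat): $79,750 − $24,000 = $55,750.
Age 65 or older (−$12,250 flat): $55,750 − $12,250 = $43,500.
Loss or damage exceeded $50,000 (+25%): $43,500 × 1.25 = $54,375.
$54,375 is within the $700,000 maximum.

$54,375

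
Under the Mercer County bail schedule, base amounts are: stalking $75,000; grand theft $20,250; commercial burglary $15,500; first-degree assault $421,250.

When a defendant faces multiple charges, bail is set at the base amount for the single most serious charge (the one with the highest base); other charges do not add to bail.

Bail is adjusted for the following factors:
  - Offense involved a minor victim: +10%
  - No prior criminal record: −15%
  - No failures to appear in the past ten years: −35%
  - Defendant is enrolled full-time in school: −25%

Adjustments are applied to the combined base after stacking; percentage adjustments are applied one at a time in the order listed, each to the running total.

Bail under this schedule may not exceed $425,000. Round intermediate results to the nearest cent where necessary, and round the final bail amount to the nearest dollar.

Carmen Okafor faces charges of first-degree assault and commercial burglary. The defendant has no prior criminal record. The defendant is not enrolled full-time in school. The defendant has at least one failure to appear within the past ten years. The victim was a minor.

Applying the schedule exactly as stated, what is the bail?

$393,869

Base amounts from the schedule: first-degree assault $421,250; commercial burglary $15,500.
Stacking rule: use the highest base only. Highest is first-degree assault at $421,250. Combined base = $421,250.
Offense involved a minor victim (+10%): $421,250 × 1.1 = $463,375.
No prior criminal record (−15%): $463,375 × 0.85 = $393,868.75.
$393,868.75 is within the $425,000 maximum.
Rounded to the nearest dollar: $393,869.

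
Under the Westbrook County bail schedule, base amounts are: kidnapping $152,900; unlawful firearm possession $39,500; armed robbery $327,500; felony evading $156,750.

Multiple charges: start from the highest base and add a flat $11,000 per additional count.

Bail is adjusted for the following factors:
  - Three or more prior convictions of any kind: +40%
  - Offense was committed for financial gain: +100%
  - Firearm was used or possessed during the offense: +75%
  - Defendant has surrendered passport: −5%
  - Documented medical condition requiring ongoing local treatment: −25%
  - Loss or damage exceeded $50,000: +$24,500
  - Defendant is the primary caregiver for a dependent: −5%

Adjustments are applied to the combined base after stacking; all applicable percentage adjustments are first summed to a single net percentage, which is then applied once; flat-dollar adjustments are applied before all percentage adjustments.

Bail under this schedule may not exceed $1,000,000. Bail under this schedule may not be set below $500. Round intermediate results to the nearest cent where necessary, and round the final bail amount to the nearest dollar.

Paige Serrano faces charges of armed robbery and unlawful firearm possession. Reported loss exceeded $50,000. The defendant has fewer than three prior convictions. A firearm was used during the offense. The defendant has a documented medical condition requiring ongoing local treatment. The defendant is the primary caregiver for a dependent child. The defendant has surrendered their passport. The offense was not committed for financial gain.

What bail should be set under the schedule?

$508,200

Base amounts from the schedule: armed robbery $327,500; unlawful firearm possession $39,500.
Stacking rule: highest base plus $11,000 per additional charge. Highest is armed robbery at $327,500; 1 additional charge → +$11,000. Combined base = $338,500.
Loss or damage exceeded $50,000 (+$24,500 flat): $338,500 + $24,500 = $363,000.
Net percentage adjustment: +75% −5% −25% −5% = +40%. $363,000 × 1.4 = $508,200.
$508,200 is within the $1,000,000 maximum.
$508,200 is at or above the $500 minimum.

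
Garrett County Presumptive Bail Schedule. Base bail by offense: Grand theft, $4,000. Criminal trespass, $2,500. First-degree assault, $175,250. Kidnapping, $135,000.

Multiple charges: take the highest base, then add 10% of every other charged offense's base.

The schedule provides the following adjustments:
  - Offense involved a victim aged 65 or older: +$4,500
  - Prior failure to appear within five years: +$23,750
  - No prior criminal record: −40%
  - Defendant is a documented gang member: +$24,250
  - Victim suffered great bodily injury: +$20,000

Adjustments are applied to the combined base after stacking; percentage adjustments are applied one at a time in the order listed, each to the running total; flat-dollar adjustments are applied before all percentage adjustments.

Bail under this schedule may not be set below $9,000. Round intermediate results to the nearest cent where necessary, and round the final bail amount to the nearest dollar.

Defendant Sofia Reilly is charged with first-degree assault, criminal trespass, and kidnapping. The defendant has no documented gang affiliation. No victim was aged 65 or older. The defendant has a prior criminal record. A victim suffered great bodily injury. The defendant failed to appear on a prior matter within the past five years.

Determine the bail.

Base amounts from the schedule: first-degree assault $175,250; criminal trespass $2,500; kidnapping $135,000.
Stacking rule: highest base plus 10% of each additional charge. Highest is first-degree assault at $175,250. Additional: $2,500 × 10% = $250; $135,000 × 10% = $13,500. Combined base = $175,250 + $13,750 = $189,000.
Prior failure to appear within five years (+$23,750 flat): $189,000 + $23,750 = $212,750.
Victim suffered great bodily injury (+$20,000 flat): $212,750 + $20,000 = $232,750.
$232,750 is at or above the $9,000 minimum.

$232,750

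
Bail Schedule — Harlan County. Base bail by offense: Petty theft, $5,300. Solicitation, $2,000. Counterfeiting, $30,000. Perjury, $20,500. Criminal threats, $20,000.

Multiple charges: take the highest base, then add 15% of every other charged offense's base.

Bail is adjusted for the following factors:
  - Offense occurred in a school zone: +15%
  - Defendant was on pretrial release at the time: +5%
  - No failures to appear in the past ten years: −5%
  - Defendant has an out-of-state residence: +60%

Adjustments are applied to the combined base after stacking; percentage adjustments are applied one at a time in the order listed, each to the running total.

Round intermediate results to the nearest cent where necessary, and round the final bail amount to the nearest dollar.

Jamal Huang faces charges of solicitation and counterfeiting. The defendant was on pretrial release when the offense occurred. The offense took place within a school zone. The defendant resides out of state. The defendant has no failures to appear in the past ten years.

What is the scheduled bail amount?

$55,613

Base amounts from the schedule: solicitation $2,000; counterfeiting $30,000.
Stacking rule: highest base plus 15% of each additional charge. Highest is counterfeiting at $30,000. Additional: $2,000 × 15% = $300. Combined base = $30,000 + $300 = $30,300.
Offense occurred in a school zone (+15%): $30,300 × 1.15 = $34,845.
Defendant was on pretrial release at the time (+5%): $34,845 × 1.05 = $36,587.25.
No failures to appear in the past ten years (−5%): $36,587.25 × 0.95 = $34,757.89.
Defendant has an out-of-state residence (+60%): $34,757.89 × 1.6 = $55,612.62.
Rounded to the nearest dollar: $55,613.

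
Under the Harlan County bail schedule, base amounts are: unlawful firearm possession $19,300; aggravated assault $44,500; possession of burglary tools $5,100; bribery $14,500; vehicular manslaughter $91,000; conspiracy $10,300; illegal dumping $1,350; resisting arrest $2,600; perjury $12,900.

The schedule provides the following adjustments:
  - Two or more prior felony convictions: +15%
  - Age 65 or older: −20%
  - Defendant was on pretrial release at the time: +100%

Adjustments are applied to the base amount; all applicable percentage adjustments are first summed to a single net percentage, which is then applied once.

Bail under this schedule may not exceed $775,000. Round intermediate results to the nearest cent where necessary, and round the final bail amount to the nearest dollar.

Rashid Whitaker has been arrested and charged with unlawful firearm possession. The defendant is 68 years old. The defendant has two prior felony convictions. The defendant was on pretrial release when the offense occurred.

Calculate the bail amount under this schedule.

$37,635

Base amounts from the schedule: unlawful firearm possession $19,300.
Single charge. Combined base = $19,300.
Net percentage adjustment: +15% −20% +100% = +95%. $19,300 × 1.95 = $37,635.
$37,635 is within the $775,000 maximum.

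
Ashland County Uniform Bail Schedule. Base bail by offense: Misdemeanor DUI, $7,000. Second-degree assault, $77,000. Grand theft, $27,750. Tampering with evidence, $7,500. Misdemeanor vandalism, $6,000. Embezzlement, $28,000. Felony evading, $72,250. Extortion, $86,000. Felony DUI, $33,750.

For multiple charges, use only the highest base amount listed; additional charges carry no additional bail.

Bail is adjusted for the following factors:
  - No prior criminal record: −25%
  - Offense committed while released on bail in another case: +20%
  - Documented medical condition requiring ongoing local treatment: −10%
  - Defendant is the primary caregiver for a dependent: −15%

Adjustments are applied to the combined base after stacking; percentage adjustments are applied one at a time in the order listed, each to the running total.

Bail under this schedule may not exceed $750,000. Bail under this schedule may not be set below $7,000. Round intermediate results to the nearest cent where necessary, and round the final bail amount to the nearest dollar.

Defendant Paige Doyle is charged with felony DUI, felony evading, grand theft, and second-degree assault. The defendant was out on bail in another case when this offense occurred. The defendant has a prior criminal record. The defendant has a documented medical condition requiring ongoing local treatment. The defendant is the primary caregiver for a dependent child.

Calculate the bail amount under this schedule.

Base amounts from the schedule: felony DUI $33,750; felony evading $72,250; grand theft $27,750; second-degree assault $77,000.
Stacking rule: use the highest base only. Highest is second-degree assault at $77,000. Combined base = $77,000.
Offense committed while released on bail in another case (+20%): $77,000 × 1.2 = $92,400.
Documented medical condition requiring ongoing local treatment (−10%): $92,400 × 0.9 = $83,160.
Defendant is the primary caregiver for a dependent (−15%): $83,160 × 0.85 = $70,686.
$70,686 is within the $750,000 maximum.
$70,686 is at or above the $7,000 minimum.

$70,686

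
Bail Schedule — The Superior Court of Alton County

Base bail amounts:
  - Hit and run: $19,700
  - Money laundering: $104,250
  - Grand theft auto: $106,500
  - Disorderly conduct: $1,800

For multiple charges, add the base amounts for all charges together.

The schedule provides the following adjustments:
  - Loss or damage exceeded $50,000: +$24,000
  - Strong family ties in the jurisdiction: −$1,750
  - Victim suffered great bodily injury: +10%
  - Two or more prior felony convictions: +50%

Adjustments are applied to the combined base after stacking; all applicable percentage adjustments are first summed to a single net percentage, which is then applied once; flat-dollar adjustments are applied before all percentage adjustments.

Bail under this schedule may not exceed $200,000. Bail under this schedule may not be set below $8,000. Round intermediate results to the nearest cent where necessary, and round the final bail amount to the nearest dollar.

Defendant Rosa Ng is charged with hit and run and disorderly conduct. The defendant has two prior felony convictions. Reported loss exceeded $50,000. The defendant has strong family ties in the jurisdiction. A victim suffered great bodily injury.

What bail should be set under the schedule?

Base amounts from the schedule: hit and run $19,700; disorderly conduct $1,800.
Stacking rule: sum of all bases. $19,700 + $1,800 = $21,500.
Loss or damage exceeded $50,000 (+$24,000 flat): $21,500 + $24,000 = $45,500.
Strong family ties in the jurisdiction (−$1,750 flat): $45,500 − $1,750 = $43,750.
Net percentage adjustment: +10% +50% = +60%. $43,750 × 1.6 = $70,000.
$70,000 is within the $200,000 maximum.
$70,000 is at or above the $8,000 minimum.

$70,000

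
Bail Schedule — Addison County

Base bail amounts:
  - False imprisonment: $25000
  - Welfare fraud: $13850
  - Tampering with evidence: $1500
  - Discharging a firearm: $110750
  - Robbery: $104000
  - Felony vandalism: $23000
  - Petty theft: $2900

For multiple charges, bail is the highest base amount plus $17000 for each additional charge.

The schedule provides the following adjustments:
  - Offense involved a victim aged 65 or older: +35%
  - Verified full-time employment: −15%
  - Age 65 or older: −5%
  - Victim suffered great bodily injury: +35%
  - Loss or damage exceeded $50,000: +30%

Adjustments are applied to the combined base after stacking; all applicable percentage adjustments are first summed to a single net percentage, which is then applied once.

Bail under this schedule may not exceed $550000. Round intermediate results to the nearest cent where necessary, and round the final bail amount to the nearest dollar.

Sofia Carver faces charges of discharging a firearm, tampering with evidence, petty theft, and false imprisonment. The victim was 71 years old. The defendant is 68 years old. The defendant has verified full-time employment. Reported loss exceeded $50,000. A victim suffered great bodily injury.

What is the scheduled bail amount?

Base amounts from the schedule: discharging a firearm $110750; tampering with evidence $1500; petty theft $2900; false imprisonment $25000.
Stacking rule: highest base plus $17000 per additional charge. Highest is discharging a firearm at $110750; 3 additional charges → +$51000. Combined base = $161750.
Net percentage adjustment: +35% −15% −5% +35% +30% = +80%. $161750 × 1.8 = $291150.
$291150 is within the $550000 maximum.

$291150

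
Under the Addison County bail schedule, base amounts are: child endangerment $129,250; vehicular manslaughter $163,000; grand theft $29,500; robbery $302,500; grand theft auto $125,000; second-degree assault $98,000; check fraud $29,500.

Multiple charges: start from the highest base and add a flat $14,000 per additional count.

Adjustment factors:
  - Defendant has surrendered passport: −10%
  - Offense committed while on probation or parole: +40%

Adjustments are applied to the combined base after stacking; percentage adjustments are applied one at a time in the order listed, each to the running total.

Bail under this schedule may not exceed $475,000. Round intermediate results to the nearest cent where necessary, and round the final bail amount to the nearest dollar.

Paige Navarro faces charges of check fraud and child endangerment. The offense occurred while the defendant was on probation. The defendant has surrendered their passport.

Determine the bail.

Base amounts from the schedule: check fraud $29,500; child endangerment $129,250.
Stacking rule: highest base plus $14,000 per additional charge. Highest is child endangerment at $129,250; 1 additional charge → +$14,000. Combined base = $143,250.
Defendant has surrendered passport (−10%): $143,250 × 0.9 = $128,925.
Offense committed while on probation or parole (+40%): $128,925 × 1.4 = $180,495.
$180,495 is within the $475,000 maximum.

$180,495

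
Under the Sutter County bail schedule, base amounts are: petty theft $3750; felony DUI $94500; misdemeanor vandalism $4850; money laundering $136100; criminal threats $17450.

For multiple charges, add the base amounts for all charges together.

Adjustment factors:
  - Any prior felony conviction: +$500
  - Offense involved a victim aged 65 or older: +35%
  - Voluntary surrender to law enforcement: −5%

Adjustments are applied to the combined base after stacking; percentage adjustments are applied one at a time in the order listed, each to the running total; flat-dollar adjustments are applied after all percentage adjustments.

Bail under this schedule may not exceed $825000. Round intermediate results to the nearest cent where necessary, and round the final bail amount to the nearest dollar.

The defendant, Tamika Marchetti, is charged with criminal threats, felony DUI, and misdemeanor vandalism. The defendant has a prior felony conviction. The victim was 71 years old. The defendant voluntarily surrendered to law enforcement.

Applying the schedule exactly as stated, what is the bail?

$150296

Base amounts from the schedule: criminal threats $17450; felony DUI $94500; misdemeanor vandalism $4850.
Stacking rule: sum of all bases. $17450 + $94500 + $4850 = $116800.
Offense involved a victim aged 65 or older (+35%): $116800 × 1.35 = $157680.
Voluntary surrender to law enforcement (−5%): $157680 × 0.95 = $149796.
Any prior felony conviction (+$500 flat): $149796 + $500 = $150296.
$150296 is within the $825000 maximum.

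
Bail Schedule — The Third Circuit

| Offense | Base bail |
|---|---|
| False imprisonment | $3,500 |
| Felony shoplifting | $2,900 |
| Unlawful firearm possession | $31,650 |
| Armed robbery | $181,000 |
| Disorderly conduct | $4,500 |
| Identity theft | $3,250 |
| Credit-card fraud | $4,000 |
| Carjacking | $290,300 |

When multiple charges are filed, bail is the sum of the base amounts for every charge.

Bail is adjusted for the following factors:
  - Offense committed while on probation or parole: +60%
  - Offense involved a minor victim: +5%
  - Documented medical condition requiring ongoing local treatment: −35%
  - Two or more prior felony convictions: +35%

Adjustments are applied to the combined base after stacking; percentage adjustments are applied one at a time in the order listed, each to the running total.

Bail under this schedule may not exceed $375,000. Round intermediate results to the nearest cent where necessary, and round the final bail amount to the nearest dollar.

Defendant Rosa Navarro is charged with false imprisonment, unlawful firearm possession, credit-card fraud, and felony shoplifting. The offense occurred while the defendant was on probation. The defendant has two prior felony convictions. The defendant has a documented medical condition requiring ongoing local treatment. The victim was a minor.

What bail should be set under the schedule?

$61,990

Base amounts from the schedule: false imprisonment $3,500; unlawful firearm possession $31,650; credit-card fraud $4,000; felony shoplifting $2,900.
Stacking rule: sum of all bases. $3,500 + $31,650 + $4,000 + $2,900 = $42,050.
Offense committed while on probation or parole (+60%): $42,050 × 1.6 = $67,280.
Offense involved a minor victim (+5%): $67,280 × 1.05 = $70,644.
Documented medical condition requiring ongoing local treatment (−35%): $70,644 × 0.65 = $45,918.60.
Two or more prior felony convictions (+35%): $45,918.60 × 1.35 = $61,990.11.
$61,990.11 is within the $375,000 maximum.
Rounded to the nearest dollar: $61,990.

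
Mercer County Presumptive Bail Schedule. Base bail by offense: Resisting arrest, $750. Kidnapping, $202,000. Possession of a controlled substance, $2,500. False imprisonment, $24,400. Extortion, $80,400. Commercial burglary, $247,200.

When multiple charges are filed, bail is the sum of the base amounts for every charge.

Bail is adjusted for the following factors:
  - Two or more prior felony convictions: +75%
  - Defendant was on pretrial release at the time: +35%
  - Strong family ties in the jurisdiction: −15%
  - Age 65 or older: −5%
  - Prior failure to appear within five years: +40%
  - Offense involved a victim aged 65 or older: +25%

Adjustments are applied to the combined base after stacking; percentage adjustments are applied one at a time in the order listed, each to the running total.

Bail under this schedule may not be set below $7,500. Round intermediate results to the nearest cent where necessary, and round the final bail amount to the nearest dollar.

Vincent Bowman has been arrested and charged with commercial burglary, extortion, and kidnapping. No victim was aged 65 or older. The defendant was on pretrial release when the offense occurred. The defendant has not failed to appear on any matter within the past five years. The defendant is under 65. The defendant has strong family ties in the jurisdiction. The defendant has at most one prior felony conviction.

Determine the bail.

Base amounts from the schedule: commercial burglary $247,200; extortion $80,400; kidnapping $202,000.
Stacking rule: sum of all bases. $247,200 + $80,400 + $202,000 = $529,600.
Defendant was on pretrial release at the time (+35%): $529,600 × 1.35 = $714,960.
Strong family ties in the jurisdiction (−15%): $714,960 × 0.85 = $607,716.
$607,716 is at or above the $7,500 minimum.

$607,716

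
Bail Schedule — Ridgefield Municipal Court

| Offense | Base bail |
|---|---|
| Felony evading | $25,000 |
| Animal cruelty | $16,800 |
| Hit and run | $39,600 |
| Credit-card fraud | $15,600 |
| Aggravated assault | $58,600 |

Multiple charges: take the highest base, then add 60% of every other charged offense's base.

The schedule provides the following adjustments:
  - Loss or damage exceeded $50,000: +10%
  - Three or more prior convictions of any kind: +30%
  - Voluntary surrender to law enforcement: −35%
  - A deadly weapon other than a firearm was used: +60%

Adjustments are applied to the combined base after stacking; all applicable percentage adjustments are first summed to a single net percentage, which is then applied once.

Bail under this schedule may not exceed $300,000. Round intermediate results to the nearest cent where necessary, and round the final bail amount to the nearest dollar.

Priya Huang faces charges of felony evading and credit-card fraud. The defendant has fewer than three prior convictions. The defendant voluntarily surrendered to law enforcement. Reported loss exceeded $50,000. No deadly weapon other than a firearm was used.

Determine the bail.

$25,770

Base amounts from the schedule: felony evading $25,000; credit-card fraud $15,600.
Stacking rule: highest base plus 60% of each additional charge. Highest is felony evading at $25,000. Additional: $15,600 × 60% = $9,360. Combined base = $25,000 + $9,360 = $34,360.
Net percentage adjustment: +10% −35% = −25%. $34,360 × 0.75 = $25,770.
$25,770 is within the $300,000 maximum.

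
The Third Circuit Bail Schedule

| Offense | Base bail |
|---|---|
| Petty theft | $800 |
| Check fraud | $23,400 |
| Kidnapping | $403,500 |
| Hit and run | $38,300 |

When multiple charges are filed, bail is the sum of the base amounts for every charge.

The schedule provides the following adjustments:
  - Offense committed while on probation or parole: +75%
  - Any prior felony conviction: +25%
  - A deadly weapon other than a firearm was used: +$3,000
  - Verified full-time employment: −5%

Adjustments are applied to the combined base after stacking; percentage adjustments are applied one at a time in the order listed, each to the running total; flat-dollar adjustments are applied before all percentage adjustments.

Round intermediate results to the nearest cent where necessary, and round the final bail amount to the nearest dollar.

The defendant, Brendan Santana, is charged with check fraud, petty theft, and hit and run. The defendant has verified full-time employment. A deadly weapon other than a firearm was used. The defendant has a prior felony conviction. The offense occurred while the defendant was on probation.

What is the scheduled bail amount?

Base amounts from the schedule: check fraud $23,400; petty theft $800; hit and run $38,300.
Stacking rule: sum of all bases. $23,400 + $800 + $38,300 = $62,500.
A deadly weapon other than a firearm was used (+$3,000 flat): $62,500 + $3,000 = $65,500.
Offense committed while on probation or parole (+75%): $65,500 × 1.75 = $114,625.
Any prior felony conviction (+25%): $114,625 × 1.25 = $143,281.25.
Verified full-time employment (−5%): $143,281.25 × 0.95 = $136,117.19.
Rounded to the nearest dollar: $136,117.

$136,117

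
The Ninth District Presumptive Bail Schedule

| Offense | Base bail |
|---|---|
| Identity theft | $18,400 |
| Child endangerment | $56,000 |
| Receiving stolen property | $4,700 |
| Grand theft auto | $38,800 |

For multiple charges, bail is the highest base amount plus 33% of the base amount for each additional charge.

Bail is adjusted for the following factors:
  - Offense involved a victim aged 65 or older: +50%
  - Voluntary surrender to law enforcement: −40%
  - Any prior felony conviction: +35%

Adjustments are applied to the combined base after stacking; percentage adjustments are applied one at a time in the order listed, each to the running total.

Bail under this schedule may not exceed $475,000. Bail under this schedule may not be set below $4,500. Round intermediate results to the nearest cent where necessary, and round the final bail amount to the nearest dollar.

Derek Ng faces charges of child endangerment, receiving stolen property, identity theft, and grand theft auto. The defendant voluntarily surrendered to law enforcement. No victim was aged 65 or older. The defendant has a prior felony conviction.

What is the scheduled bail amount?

Base amounts from the schedule: child endangerment $56,000; receiving stolen property $4,700; identity theft $18,400; grand theft auto $38,800.
Stacking rule: highest base plus 33% of each additional charge. Highest is child endangerment at $56,000. Additional: $4,700 × 33% = $1,551; $18,400 × 33% = $6,072; $38,800 × 33% = $12,804. Combined base = $56,000 + $20,427 = $76,427.
Voluntary surrender to law enforcement (−40%): $76,427 × 0.6 = $45,856.20.
Any prior felony conviction (+35%): $45,856.20 × 1.35 = $61,905.87.
$61,905.87 is within the $475,000 maximum.
$61,905.87 is at or above the $4,500 minimum.
Rounded to the nearest dollar: $61,906.

$61,906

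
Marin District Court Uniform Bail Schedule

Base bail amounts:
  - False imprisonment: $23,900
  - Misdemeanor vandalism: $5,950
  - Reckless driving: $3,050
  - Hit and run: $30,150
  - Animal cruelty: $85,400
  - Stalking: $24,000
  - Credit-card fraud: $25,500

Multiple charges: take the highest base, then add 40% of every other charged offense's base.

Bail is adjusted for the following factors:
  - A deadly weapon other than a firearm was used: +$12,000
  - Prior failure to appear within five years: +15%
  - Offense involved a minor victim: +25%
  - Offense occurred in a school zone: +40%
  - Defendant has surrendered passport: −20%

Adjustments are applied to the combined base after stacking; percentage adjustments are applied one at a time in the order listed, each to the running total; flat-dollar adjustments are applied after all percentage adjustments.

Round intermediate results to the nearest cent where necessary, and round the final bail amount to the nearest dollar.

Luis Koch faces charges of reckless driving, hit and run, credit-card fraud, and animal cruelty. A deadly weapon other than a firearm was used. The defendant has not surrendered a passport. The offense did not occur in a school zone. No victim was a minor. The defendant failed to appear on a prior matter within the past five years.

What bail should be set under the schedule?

Base amounts from the schedule: reckless driving $3,050; hit and run $30,150; credit-card fraud $25,500; animal cruelty $85,400.
Stacking rule: highest base plus 40% of each additional charge. Highest is animal cruelty at $85,400. Additional: $3,050 × 40% = $1,220; $30,150 × 40% = $12,060; $25,500 × 40% = $10,200. Combined base = $85,400 + $23,480 = $108,880.
Prior failure to appear within five years (+15%): $108,880 × 1.15 = $125,212.
A deadly weapon other than a firearm was used (+$12,000 flat): $125,212 + $12,000 = $137,212.

$137,212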